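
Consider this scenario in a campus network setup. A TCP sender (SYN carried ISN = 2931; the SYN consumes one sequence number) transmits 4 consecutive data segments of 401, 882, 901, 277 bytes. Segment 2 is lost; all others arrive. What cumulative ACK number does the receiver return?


SYN uses sequence number 2931; first data byte = ISN + 1 = 2932.
Segment 1: SEQ = 2932, len = 401 B, covers [2932, 3332]
Segment 2: SEQ = 3333, len = 882 B, covers [3333, 4214] [LOST]
Segment 3: SEQ = 4215, len = 901 B, covers [4215, 5115]
Segment 4: SEQ = 5116, len = 277 B, covers [5116, 5392]
In-order data received: bytes [2932, 3332] (segments 1..1).
Segment 2 missing -> gap begins at byte 3333; later segments buffered out of order.
Cumulative ACK = next expected in-order byte = 2932 + 401 = 3333

3333


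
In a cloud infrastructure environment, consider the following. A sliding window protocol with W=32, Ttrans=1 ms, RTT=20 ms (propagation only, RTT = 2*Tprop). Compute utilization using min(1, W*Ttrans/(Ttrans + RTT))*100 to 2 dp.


Given: W = 32, Ttrans = 1 ms, RTT = 20 ms (= 2 * Tprop, Tprop = 10 ms)
Cycle time = Ttrans + RTT = 1 + 20 = 21 ms (first packet sent until its ACK returns)
W * Ttrans = 32 * 1 = 32 ms of sending per cycle
W * Ttrans / (Ttrans + RTT) = 32 / 21 = 1.523810
U = min(1, 1.523810) = 1.000000
U% = 100.00%

100.00


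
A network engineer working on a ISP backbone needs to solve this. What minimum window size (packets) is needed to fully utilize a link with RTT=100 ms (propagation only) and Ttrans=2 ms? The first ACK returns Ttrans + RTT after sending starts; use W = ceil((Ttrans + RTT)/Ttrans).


Given: Ttrans = 2 ms, RTT = 100 ms (= 2 * Tprop, Tprop = 50 ms)
Time until first ACK returns = Ttrans + RTT = 2 + 100 = 102 ms
Need W * Ttrans >= Ttrans + RTT  ->  W >= (Ttrans + RTT) / Ttrans
(Ttrans + RTT) / Ttrans = 102 / 2 = 51
W_min = ceil(51) = 51

51


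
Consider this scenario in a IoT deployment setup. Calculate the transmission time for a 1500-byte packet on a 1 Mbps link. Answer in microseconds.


Given: packet = 1500 bytes, bandwidth = 1 Mbps
Packet in bits = 1500 * 8 = 12000 bits
Bandwidth = 1 * 10^6 = 1000000 bps
Time = 12000 / 1000000 seconds
Time in us = 12000 * 10^6 / 1000000 = 12000

12000


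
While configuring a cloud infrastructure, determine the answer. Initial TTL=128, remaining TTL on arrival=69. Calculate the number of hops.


Given: initial TTL = 128, received TTL = 69
Hops = initial TTL - received TTL
Hops = 128 - 69 = 59

59


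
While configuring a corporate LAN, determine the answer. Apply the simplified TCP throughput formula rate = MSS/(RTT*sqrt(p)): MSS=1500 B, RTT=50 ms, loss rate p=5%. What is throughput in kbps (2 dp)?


Given: MSS = 1500 bytes, RTT = 50 ms, loss = 5%
RTT in seconds = 50 / 1000 = 0.05
Loss rate = 5% = 0.05
sqrt(loss) = sqrt(0.05) = 0.223606797750
Throughput (bytes/s) = 1500 / (0.05 * 0.223606797750) = 134164.0786
Throughput (kbps) = 134164.0786 * 8 / 1000 = 1073.312629 -> 1073.31 kbps (2 dp)

1073.31


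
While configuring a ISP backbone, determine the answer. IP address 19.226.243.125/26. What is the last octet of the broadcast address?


Given: IP = 19.226.243.125, prefix = /26
Host bits = 32 - 26 = 6
Network last octet = 125 AND mask = 64
Host part size = 2^6 - 1 = 63
Broadcast last octet = 64 OR 63 = 127

127


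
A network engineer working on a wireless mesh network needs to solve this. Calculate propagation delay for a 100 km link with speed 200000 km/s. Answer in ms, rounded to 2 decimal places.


Given: distance = 100 km, speed = 200000 km/s
Delay = distance / speed = 100 / 200000 seconds
Delay in ms = 100 * 1000 / 200000
Delay = 0.5000 ms
Rounded to 2 dp = 0.50 ms

0.50


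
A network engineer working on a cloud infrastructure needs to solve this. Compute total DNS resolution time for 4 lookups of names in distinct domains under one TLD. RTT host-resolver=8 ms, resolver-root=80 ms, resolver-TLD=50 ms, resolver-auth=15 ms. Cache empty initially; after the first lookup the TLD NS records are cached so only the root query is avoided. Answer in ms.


Lookup 1 (cold cache): local + root + TLD + auth = 8 + 80 + 50 + 15 = 153 ms
Lookups 2..4 (TLD NS cached -> skip root; new domain -> still ask TLD and auth): local + TLD + auth = 8 + 50 + 15 = 73 ms each
Remaining 3 lookups: 3 * 73 = 219 ms
Total = 153 + 219 = 372 ms

372


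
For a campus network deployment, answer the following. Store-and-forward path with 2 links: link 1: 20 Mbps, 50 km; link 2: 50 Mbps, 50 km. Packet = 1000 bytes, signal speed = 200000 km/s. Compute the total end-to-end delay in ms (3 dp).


Packet = 1000 bytes = 8000 bits. Store-and-forward: sum (t_trans + t_prop) per link.
Link 1: t_trans = 8000/(20*10^6) s = 0.4000 ms; t_prop = 50/200000 s = 0.2500 ms; subtotal = 0.6500 ms
Link 2: t_trans = 8000/(50*10^6) s = 0.1600 ms; t_prop = 50/200000 s = 0.2500 ms; subtotal = 0.4100 ms
End-to-end = 0.6500 + 0.4100 = 1.0600 ms -> 1.060 ms (3 dp)

1.060


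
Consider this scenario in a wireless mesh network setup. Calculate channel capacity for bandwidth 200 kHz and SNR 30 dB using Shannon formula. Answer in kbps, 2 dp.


Given: B = 200 kHz, SNR = 30 dB
SNR linear = 10^(30/10) = 1000
1 + SNR = 1001
log2(1001) = 9.9672262588
C = 200 * 1000 * 9.9672262588 = 1993445.2518 bps
C = 1993.445252 kbps -> 1993.45 kbps (2 dp)

1993.45


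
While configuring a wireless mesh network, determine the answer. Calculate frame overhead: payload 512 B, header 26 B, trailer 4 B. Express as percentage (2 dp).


Given: payload = 512 B, header = 26 B, trailer = 4 B
Overhead bytes = header + trailer = 26 + 4 = 30
Total frame = payload + overhead = 512 + 30 = 542
Overhead % = 30 / 542 * 100 = 5.5351% -> 5.54% (2 dp)

5.54


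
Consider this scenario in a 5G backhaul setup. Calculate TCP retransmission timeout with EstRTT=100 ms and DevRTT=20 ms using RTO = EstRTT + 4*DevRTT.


Given: EstRTT = 100 ms, DevRTT = 20 ms
Timeout = EstRTT + 4 * DevRTT
4 * DevRTT = 4 * 20 = 80
Timeout = 100 + 80 = 180 ms

180


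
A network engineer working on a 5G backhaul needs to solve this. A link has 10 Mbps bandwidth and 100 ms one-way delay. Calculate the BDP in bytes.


Given: bandwidth = 10 Mbps, delay = 100 ms
BDP in bits = 10 * 10^6 * 100 / 1000
BDP in bits = 1000000
BDP in bytes = 1000000 / 8 = 125000

125000


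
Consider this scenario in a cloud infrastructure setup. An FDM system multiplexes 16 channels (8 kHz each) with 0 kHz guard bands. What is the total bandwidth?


Given: 16 channels, 8 kHz each, guard = 0 kHz
Channel bandwidth = 16 * 8 = 128 kHz
Guard bands = 15 gaps * 0 kHz = 0 kHz
Total = 128 + 0 = 128 kHz

128


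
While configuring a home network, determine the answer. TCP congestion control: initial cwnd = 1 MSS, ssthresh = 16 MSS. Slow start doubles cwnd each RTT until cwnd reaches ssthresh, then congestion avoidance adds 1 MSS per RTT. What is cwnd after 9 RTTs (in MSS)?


RTT 0: cwnd = 1 MSS (initial)
RTT 1: cwnd = 2 MSS (slow start, doubled)
RTT 2: cwnd = 4 MSS (slow start, doubled)
RTT 3: cwnd = 8 MSS (slow start, doubled)
RTT 4: cwnd = 16 MSS (slow start, doubled)
RTT 5: cwnd = 17 MSS (congestion avoidance, +1)
RTT 6: cwnd = 18 MSS (congestion avoidance, +1)
RTT 7: cwnd = 19 MSS (congestion avoidance, +1)
RTT 8: cwnd = 20 MSS (congestion avoidance, +1)
RTT 9: cwnd = 21 MSS (congestion avoidance, +1)

21


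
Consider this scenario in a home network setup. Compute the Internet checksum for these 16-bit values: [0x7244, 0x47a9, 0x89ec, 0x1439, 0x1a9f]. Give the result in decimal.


Given words: [0x7244, 0x47a9, 0x89ec, 0x1439, 0x1a9f]
Step 1: Sum all words
Raw sum = 29252 + 18345 + 35308 + 5177 + 6815 = 94897
Step 2: Fold carry: (29361 + 1) = 29362
One's complement = ~29362 & 0xFFFF = 36173

36173


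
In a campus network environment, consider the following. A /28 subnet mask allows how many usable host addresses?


Given: subnet mask /28
Host bits = 32 - 28 = 4
Total addresses = 2^4 = 16
Usable hosts = 16 - 2 (network + broadcast) = 14

14


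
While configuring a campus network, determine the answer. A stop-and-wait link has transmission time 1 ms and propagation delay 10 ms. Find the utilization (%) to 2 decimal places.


Given: Ttrans = 1 ms, Tprop = 10 ms
RTT = 2 * Tprop = 2 * 10 = 20 ms
U = Ttrans / (Ttrans + RTT)
U = 1 / (1 + 20)
U = 1 / 21 = 0.047619
U% = 4.76%

4.76


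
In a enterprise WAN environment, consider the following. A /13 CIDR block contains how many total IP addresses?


Given: CIDR prefix /13
Host bits = 32 - 13 = 19
Total addresses = 2^19 = 524288

524288


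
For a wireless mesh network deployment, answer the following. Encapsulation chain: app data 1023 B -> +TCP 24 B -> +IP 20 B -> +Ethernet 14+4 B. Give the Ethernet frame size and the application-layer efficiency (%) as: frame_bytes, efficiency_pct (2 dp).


TCP segment = 1023 + 24 = 1047 B
IP packet = 1047 + 20 = 1067 B
Ethernet frame = 1067 + 14 + 4 = 1085 B
Efficiency = app / frame = 1023 / 1085 = 0.942857 = 94.2857% -> 94.29% (2 dp)

1085, 94.29


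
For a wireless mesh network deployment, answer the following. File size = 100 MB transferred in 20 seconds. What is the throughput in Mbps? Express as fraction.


Given: file = 100 MB, time = 20 s
File in Mb = 100 * 8 = 800 Mb
Throughput = 800 / 20 Mbps
Throughput = 40 Mbps

40


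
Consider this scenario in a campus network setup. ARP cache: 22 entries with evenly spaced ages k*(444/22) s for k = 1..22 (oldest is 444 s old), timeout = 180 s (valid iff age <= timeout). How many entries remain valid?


Ages are k * 444/22 s for k = 1..22 (spacing = 20.1818 s).
Entry k is valid iff k * 444/22 <= 180 iff k <= 22 * 180 / 444 = 8.9189
n_valid = floor(8.9189) = 8
(n_stale = 22 - 8 = 14)

8


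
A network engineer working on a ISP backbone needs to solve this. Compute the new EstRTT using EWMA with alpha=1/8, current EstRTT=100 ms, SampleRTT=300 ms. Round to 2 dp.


Given: EstRTT = 100 ms, SampleRTT = 300 ms, alpha = 1/8
New EstRTT = (1 - alpha) * EstRTT + alpha * SampleRTT
(7/8) * 100 = 87.5
(1/8) * 300 = 37.5
New EstRTT = 87.5 + 37.5 = 125 ms -> 125.00 ms (2 dp)

125.00


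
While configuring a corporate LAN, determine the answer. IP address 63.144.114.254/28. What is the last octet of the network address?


Given: IP = 63.144.114.254, prefix = /28
Subnet mask = 255.255.255.240
Last octet of IP: 254
Last octet of mask: 240
Network last octet = 254 AND 240 = 240

240


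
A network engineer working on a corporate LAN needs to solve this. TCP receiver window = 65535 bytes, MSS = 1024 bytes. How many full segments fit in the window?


Given: RWND = 65535 bytes, MSS = 1024 bytes
Full segments = floor(RWND / MSS)
Full segments = floor(65535 / 1024)
Full segments = floor(63.999) = 63

63


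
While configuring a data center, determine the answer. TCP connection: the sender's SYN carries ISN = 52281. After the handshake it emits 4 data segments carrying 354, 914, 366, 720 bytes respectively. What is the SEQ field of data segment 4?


The SYN occupies sequence number ISN = 52281, so the first data byte is ISN + 1 = 52282.
SEQ of data segment i = (ISN + 1) + sum of payload sizes of segments 1..i-1.
Segment 1: SEQ = 52282, payload = 354 bytes
Segment 2: SEQ = 52636, payload = 914 bytes
Segment 3: SEQ = 53550, payload = 366 bytes
Segment 4: SEQ = 53916, payload = 720 bytes
SEQ of segment 4 = 52282 + 354 + 914 + 366 = 53916

53916


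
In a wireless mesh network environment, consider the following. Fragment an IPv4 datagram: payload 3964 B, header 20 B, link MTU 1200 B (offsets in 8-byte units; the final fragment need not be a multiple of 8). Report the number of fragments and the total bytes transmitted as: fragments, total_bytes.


Max data per non-final fragment = floor((MTU - header)/8)*8 = floor((1200 - 20)/8)*8 = floor(1180/8)*8 = 1176 B
Final fragment needs no 8-byte alignment: it can carry up to MTU - header = 1180 B
Non-final fragments needed = ceil((payload - 1180) / 1176) = ceil(2784/1176) = ceil(2.3673) = 3
Number of fragments = 3 + 1 = 4
Fragment sizes (data): 3 * 1176 B + 436 B (last, 436 <= 1180 OK)
Total bytes sent = payload + n_frags * header = 3964 + 4*20 = 3964 + 80 = 4044 B

4, 4044


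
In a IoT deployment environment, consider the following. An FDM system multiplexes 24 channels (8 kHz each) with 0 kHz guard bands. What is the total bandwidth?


Given: 24 channels, 8 kHz each, guard = 0 kHz
Channel bandwidth = 24 * 8 = 192 kHz
Guard bands = 23 gaps * 0 kHz = 0 kHz
Total = 192 + 0 = 192 kHz

192


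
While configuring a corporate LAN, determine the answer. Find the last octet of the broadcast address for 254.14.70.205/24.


Given: IP = 254.14.70.205, prefix = /24
Host bits = 32 - 24 = 8
Network last octet = 205 AND mask = 0
Host part size = 2^8 - 1 = 255
Broadcast last octet = 0 OR 255 = 255

255


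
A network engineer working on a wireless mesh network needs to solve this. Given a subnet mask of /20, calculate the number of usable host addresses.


Given: subnet mask /20
Host bits = 32 - 20 = 12
Total addresses = 2^12 = 4096
Usable hosts = 4096 - 2 (network + broadcast) = 4094

4094


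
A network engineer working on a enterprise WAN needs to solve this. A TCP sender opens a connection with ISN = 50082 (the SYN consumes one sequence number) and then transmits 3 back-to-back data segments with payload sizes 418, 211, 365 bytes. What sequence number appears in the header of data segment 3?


The SYN occupies sequence number ISN = 50082, so the first data byte is ISN + 1 = 50083.
SEQ of data segment i = (ISN + 1) + sum of payload sizes of segments 1..i-1.
Segment 1: SEQ = 50083, payload = 418 bytes
Segment 2: SEQ = 50501, payload = 211 bytes
Segment 3: SEQ = 50712, payload = 365 bytes
SEQ of segment 3 = 50083 + 418 + 211 = 50712

50712


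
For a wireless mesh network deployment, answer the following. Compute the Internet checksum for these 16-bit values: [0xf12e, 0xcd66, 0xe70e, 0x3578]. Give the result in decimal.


Given words: [0xf12e, 0xcd66, 0xe70e, 0x3578]
Step 1: Sum all words
Raw sum = 61742 + 52582 + 59150 + 13688 = 187162
Step 2: Fold carry: (56090 + 2) = 56092
One's complement = ~56092 & 0xFFFF = 9443

9443


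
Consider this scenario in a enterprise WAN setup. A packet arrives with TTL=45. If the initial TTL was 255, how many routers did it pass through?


Given: initial TTL = 255, received TTL = 45
Hops = initial TTL - received TTL
Hops = 255 - 45 = 210

210


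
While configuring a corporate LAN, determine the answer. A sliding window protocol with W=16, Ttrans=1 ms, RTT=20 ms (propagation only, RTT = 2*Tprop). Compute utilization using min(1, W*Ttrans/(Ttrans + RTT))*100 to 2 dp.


Given: W = 16, Ttrans = 1 ms, RTT = 20 ms (= 2 * Tprop, Tprop = 10 ms)
Cycle time = Ttrans + RTT = 1 + 20 = 21 ms (first packet sent until its ACK returns)
W * Ttrans = 16 * 1 = 16 ms of sending per cycle
W * Ttrans / (Ttrans + RTT) = 16 / 21 = 0.761905
U = min(1, 0.761905) = 0.761905
U% = 76.19%

76.19


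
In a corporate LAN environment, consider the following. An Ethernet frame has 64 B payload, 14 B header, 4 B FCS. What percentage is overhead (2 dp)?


Given: payload = 64 B, header = 14 B, trailer = 4 B
Overhead bytes = header + trailer = 14 + 4 = 18
Total frame = payload + overhead = 64 + 18 = 82
Overhead % = 18 / 82 * 100 = 21.9512% -> 21.95% (2 dp)

21.95


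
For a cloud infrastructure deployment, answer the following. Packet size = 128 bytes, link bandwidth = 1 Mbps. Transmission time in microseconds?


Given: packet = 128 bytes, bandwidth = 1 Mbps
Packet in bits = 128 * 8 = 1024 bits
Bandwidth = 1 * 10^6 = 1000000 bps
Time = 1024 / 1000000 seconds
Time in us = 1024 * 10^6 / 1000000 = 1024

1024


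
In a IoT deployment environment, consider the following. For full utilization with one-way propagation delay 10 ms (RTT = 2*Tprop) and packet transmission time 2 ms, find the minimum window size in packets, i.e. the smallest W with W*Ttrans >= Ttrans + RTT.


Given: Ttrans = 2 ms, RTT = 20 ms (= 2 * Tprop, Tprop = 10 ms)
Time until first ACK returns = Ttrans + RTT = 2 + 20 = 22 ms
Need W * Ttrans >= Ttrans + RTT  ->  W >= (Ttrans + RTT) / Ttrans
(Ttrans + RTT) / Ttrans = 22 / 2 = 11
W_min = ceil(11) = 11

11


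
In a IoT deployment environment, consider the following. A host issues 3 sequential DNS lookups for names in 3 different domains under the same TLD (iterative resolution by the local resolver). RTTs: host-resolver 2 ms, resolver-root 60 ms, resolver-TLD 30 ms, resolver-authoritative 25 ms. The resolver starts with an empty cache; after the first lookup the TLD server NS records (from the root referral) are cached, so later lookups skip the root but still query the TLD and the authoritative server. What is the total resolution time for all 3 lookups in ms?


Lookup 1 (cold cache): local + root + TLD + auth = 2 + 60 + 30 + 25 = 117 ms
Lookups 2..3 (TLD NS cached -> skip root; new domain -> still ask TLD and auth): local + TLD + auth = 2 + 30 + 25 = 57 ms each
Remaining 2 lookups: 2 * 57 = 114 ms
Total = 117 + 114 = 231 ms

231


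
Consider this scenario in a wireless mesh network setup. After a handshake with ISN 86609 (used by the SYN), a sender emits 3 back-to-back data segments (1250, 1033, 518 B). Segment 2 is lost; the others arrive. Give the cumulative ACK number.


SYN uses sequence number 86609; first data byte = ISN + 1 = 86610.
Segment 1: SEQ = 86610, len = 1250 B, covers [86610, 87859]
Segment 2: SEQ = 87860, len = 1033 B, covers [87860, 88892] [LOST]
Segment 3: SEQ = 88893, len = 518 B, covers [88893, 89410]
In-order data received: bytes [86610, 87859] (segments 1..1).
Segment 2 missing -> gap begins at byte 87860; later segments buffered out of order.
Cumulative ACK = next expected in-order byte = 86610 + 1250 = 87860

87860


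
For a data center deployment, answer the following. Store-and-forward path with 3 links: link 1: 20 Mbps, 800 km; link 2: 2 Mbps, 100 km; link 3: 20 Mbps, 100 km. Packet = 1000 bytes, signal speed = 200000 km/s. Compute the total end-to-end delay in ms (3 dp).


Packet = 1000 bytes = 8000 bits. Store-and-forward: sum (t_trans + t_prop) per link.
Link 1: t_trans = 8000/(20*10^6) s = 0.4000 ms; t_prop = 800/200000 s = 4.0000 ms; subtotal = 4.4000 ms
Link 2: t_trans = 8000/(2*10^6) s = 4.0000 ms; t_prop = 100/200000 s = 0.5000 ms; subtotal = 4.5000 ms
Link 3: t_trans = 8000/(20*10^6) s = 0.4000 ms; t_prop = 100/200000 s = 0.5000 ms; subtotal = 0.9000 ms
End-to-end = 4.4000 + 4.5000 + 0.9000 = 9.8000 ms -> 9.800 ms (3 dp)

9.800


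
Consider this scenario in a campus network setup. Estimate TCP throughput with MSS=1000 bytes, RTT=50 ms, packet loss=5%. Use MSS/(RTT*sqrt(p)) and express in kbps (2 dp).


Given: MSS = 1000 bytes, RTT = 50 ms, loss = 5%
RTT in seconds = 50 / 1000 = 0.05
Loss rate = 5% = 0.05
sqrt(loss) = sqrt(0.05) = 0.223606797750
Throughput (bytes/s) = 1000 / (0.05 * 0.223606797750) = 89442.7191
Throughput (kbps) = 89442.7191 * 8 / 1000 = 715.541753 -> 715.54 kbps (2 dp)

715.54


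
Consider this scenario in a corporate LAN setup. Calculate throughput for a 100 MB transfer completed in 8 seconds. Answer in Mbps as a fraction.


Given: file = 100 MB, time = 8 s
File in Mb = 100 * 8 = 800 Mb
Throughput = 800 / 8 Mbps
Throughput = 100 Mbps

100


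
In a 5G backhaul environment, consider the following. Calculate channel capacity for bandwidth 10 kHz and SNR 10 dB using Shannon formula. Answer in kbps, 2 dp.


Given: B = 10 kHz, SNR = 10 dB
SNR linear = 10^(10/10) = 10
1 + SNR = 11
log2(11) = 3.4594316186
C = 10 * 1000 * 3.4594316186 = 34594.3162 bps
C = 34.594316 kbps -> 34.59 kbps (2 dp)

34.59


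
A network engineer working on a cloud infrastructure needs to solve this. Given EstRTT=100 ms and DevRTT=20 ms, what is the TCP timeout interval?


Given: EstRTT = 100 ms, DevRTT = 20 ms
Timeout = EstRTT + 4 * DevRTT
4 * DevRTT = 4 * 20 = 80
Timeout = 100 + 80 = 180 ms

180


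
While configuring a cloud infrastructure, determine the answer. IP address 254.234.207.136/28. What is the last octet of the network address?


Given: IP = 254.234.207.136, prefix = /28
Subnet mask = 255.255.255.240
Last octet of IP: 136
Last octet of mask: 240
Network last octet = 136 AND 240 = 128

128


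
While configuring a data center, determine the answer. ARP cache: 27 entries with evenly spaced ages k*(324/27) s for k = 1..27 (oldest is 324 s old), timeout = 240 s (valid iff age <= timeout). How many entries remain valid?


Ages are k * 324/27 s for k = 1..27 (spacing = 12.0000 s).
Entry k is valid iff k * 324/27 <= 240 iff k <= 27 * 240 / 324 = 20.0000
n_valid = floor(20.0000) = 20
(n_stale = 27 - 20 = 7)

20


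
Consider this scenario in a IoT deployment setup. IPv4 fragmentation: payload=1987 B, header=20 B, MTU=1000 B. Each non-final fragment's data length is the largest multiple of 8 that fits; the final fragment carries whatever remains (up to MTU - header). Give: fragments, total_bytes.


Max data per non-final fragment = floor((MTU - header)/8)*8 = floor((1000 - 20)/8)*8 = floor(980/8)*8 = 976 B
Final fragment needs no 8-byte alignment: it can carry up to MTU - header = 980 B
Non-final fragments needed = ceil((payload - 980) / 976) = ceil(1007/976) = ceil(1.0318) = 2
Number of fragments = 2 + 1 = 3
Fragment sizes (data): 2 * 976 B + 35 B (last, 35 <= 980 OK)
Total bytes sent = payload + n_frags * header = 1987 + 3*20 = 1987 + 60 = 2047 B

3, 2047


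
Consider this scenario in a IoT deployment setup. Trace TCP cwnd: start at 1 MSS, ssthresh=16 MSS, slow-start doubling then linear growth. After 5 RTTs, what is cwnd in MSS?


RTT 0: cwnd = 1 MSS (initial)
RTT 1: cwnd = 2 MSS (slow start, doubled)
RTT 2: cwnd = 4 MSS (slow start, doubled)
RTT 3: cwnd = 8 MSS (slow start, doubled)
RTT 4: cwnd = 16 MSS (slow start, doubled)
RTT 5: cwnd = 17 MSS (congestion avoidance, +1)

17


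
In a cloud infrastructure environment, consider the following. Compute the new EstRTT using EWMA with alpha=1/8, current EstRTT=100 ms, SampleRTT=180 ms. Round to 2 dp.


Given: EstRTT = 100 ms, SampleRTT = 180 ms, alpha = 1/8
New EstRTT = (1 - alpha) * EstRTT + alpha * SampleRTT
(7/8) * 100 = 87.5
(1/8) * 180 = 22.5
New EstRTT = 87.5 + 22.5 = 110 ms -> 110.00 ms (2 dp)

110.00


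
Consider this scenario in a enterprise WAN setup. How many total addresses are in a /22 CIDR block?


Given: CIDR prefix /22
Host bits = 32 - 22 = 10
Total addresses = 2^10 = 1024

1024


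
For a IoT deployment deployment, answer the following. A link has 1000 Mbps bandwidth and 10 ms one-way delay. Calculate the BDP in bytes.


Given: bandwidth = 1000 Mbps, delay = 10 ms
BDP in bits = 1000 * 10^6 * 10 / 1000
BDP in bits = 10000000
BDP in bytes = 10000000 / 8 = 1250000

1250000


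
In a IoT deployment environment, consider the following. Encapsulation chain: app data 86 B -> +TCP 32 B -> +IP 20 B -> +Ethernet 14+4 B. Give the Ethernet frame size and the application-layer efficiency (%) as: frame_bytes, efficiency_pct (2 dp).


TCP segment = 86 + 32 = 118 B
IP packet = 118 + 20 = 138 B
Ethernet frame = 138 + 14 + 4 = 156 B
Efficiency = app / frame = 86 / 156 = 0.551282 = 55.1282% -> 55.13% (2 dp)

156, 55.13


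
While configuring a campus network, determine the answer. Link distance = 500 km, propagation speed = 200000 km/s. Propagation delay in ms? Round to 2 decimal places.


Given: distance = 500 km, speed = 200000 km/s
Delay = distance / speed = 500 / 200000 seconds
Delay in ms = 500 * 1000 / 200000
Delay = 2.5000 ms
Rounded to 2 dp = 2.50 ms

2.50


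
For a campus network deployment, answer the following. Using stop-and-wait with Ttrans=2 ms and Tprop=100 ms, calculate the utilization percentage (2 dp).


Given: Ttrans = 2 ms, Tprop = 100 ms
RTT = 2 * Tprop = 2 * 100 = 200 ms
U = Ttrans / (Ttrans + RTT)
U = 2 / (2 + 200)
U = 2 / 202 = 0.009901
U% = 0.99%

0.99


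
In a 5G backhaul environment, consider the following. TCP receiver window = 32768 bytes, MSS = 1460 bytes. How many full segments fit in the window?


Given: RWND = 32768 bytes, MSS = 1460 bytes
Full segments = floor(RWND / MSS)
Full segments = floor(32768 / 1460)
Full segments = floor(22.4438) = 22

22


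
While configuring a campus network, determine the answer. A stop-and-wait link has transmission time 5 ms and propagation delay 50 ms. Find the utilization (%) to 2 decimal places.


Given: Ttrans = 5 ms, Tprop = 50 ms
RTT = 2 * Tprop = 2 * 50 = 100 ms
U = Ttrans / (Ttrans + RTT)
U = 5 / (5 + 100)
U = 5 / 105 = 0.047619
U% = 4.76%

4.76


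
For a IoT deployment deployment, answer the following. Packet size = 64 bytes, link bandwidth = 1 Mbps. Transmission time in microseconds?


Given: packet = 64 bytes, bandwidth = 1 Mbps
Packet in bits = 64 * 8 = 512 bits
Bandwidth = 1 * 10^6 = 1000000 bps
Time = 512 / 1000000 seconds
Time in us = 512 * 10^6 / 1000000 = 512

512


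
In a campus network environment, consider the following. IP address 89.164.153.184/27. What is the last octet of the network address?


Given: IP = 89.164.153.184, prefix = /27
Subnet mask = 255.255.255.224
Last octet of IP: 184
Last octet of mask: 224
Network last octet = 184 AND 224 = 160

160


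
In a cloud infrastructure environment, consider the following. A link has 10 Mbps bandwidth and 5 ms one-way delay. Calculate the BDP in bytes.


Given: bandwidth = 10 Mbps, delay = 5 ms
BDP in bits = 10 * 10^6 * 5 / 1000
BDP in bits = 50000
BDP in bytes = 50000 / 8 = 6250

6250


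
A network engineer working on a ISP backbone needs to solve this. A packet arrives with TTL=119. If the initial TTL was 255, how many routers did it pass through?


Given: initial TTL = 255, received TTL = 119
Hops = initial TTL - received TTL
Hops = 255 - 119 = 136

136


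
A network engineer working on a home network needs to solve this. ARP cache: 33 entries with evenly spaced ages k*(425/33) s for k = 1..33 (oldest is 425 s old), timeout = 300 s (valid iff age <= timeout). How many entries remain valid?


Ages are k * 425/33 s for k = 1..33 (spacing = 12.8788 s).
Entry k is valid iff k * 425/33 <= 300 iff k <= 33 * 300 / 425 = 23.2941
n_valid = floor(23.2941) = 23
(n_stale = 33 - 23 = 10)

23


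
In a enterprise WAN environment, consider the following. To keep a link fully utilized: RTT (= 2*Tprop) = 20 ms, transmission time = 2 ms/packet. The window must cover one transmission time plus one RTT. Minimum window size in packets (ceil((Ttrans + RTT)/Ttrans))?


Given: Ttrans = 2 ms, RTT = 20 ms (= 2 * Tprop, Tprop = 10 ms)
Time until first ACK returns = Ttrans + RTT = 2 + 20 = 22 ms
Need W * Ttrans >= Ttrans + RTT  ->  W >= (Ttrans + RTT) / Ttrans
(Ttrans + RTT) / Ttrans = 22 / 2 = 11
W_min = ceil(11) = 11

11


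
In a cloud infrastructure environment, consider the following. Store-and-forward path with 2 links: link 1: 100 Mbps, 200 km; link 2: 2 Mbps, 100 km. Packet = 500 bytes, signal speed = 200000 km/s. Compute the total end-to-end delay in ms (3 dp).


Packet = 500 bytes = 4000 bits. Store-and-forward: sum (t_trans + t_prop) per link.
Link 1: t_trans = 4000/(100*10^6) s = 0.0400 ms; t_prop = 200/200000 s = 1.0000 ms; subtotal = 1.0400 ms
Link 2: t_trans = 4000/(2*10^6) s = 2.0000 ms; t_prop = 100/200000 s = 0.5000 ms; subtotal = 2.5000 ms
End-to-end = 1.0400 + 2.5000 = 3.5400 ms -> 3.540 ms (3 dp)

3.540


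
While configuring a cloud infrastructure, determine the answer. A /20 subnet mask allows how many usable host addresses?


Given: subnet mask /20
Host bits = 32 - 20 = 12
Total addresses = 2^12 = 4096
Usable hosts = 4096 - 2 (network + broadcast) = 4094

4094


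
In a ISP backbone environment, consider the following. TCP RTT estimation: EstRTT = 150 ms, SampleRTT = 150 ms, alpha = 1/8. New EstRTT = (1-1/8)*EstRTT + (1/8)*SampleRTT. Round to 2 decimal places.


Given: EstRTT = 150 ms, SampleRTT = 150 ms, alpha = 1/8
New EstRTT = (1 - alpha) * EstRTT + alpha * SampleRTT
(7/8) * 150 = 131.25
(1/8) * 150 = 18.75
New EstRTT = 131.25 + 18.75 = 150 ms -> 150.00 ms (2 dp)

150.00


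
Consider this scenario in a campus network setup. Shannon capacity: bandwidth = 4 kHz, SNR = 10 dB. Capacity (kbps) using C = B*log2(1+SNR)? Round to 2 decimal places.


Given: B = 4 kHz, SNR = 10 dB
SNR linear = 10^(10/10) = 10
1 + SNR = 11
log2(11) = 3.4594316186
C = 4 * 1000 * 3.4594316186 = 13837.7265 bps
C = 13.837726 kbps -> 13.84 kbps (2 dp)

13.84


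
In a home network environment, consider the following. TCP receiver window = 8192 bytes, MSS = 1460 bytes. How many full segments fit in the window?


Given: RWND = 8192 bytes, MSS = 1460 bytes
Full segments = floor(RWND / MSS)
Full segments = floor(8192 / 1460)
Full segments = floor(5.611) = 5

5


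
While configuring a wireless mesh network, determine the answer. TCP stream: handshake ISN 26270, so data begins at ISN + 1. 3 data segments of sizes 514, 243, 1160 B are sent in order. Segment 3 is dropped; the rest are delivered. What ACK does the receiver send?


SYN uses sequence number 26270; first data byte = ISN + 1 = 26271.
Segment 1: SEQ = 26271, len = 514 B, covers [26271, 26784]
Segment 2: SEQ = 26785, len = 243 B, covers [26785, 27027]
Segment 3: SEQ = 27028, len = 1160 B, covers [27028, 28187] [LOST]
In-order data received: bytes [26271, 27027] (segments 1..2).
Segment 3 missing -> gap begins at byte 27028.
Cumulative ACK = next expected in-order byte = 26271 + 514 + 243 = 27028

27028


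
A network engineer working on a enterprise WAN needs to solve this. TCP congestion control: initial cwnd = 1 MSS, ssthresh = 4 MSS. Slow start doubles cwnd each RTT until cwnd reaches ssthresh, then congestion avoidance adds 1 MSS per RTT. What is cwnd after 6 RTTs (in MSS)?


RTT 0: cwnd = 1 MSS (initial)
RTT 1: cwnd = 2 MSS (slow start, doubled)
RTT 2: cwnd = 4 MSS (slow start, doubled)
RTT 3: cwnd = 5 MSS (congestion avoidance, +1)
RTT 4: cwnd = 6 MSS (congestion avoidance, +1)
RTT 5: cwnd = 7 MSS (congestion avoidance, +1)
RTT 6: cwnd = 8 MSS (congestion avoidance, +1)

8


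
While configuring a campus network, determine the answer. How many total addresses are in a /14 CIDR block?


Given: CIDR prefix /14
Host bits = 32 - 14 = 18
Total addresses = 2^18 = 262144

262144


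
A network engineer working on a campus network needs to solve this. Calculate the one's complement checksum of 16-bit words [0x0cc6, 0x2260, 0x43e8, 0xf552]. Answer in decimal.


Given words: [0x0cc6, 0x2260, 0x43e8, 0xf552]
Step 1: Sum all words
Raw sum = 3270 + 8800 + 17384 + 62802 = 92256
Step 2: Fold carry: (26720 + 1) = 26721
One's complement = ~26721 & 0xFFFF = 38814

38814


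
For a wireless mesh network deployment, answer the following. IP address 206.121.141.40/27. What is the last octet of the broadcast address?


Given: IP = 206.121.141.40, prefix = /27
Host bits = 32 - 27 = 5
Network last octet = 40 AND mask = 32
Host part size = 2^5 - 1 = 31
Broadcast last octet = 32 OR 31 = 63

63


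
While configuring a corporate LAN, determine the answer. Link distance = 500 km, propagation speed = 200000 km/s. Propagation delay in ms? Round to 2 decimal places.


Given: distance = 500 km, speed = 200000 km/s
Delay = distance / speed = 500 / 200000 seconds
Delay in ms = 500 * 1000 / 200000
Delay = 2.5000 ms
Rounded to 2 dp = 2.50 ms

2.50


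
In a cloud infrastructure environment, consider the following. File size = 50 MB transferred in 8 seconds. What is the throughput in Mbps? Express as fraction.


Given: file = 50 MB, time = 8 s
File in Mb = 50 * 8 = 400 Mb
Throughput = 400 / 8 Mbps
Throughput = 50 Mbps

50


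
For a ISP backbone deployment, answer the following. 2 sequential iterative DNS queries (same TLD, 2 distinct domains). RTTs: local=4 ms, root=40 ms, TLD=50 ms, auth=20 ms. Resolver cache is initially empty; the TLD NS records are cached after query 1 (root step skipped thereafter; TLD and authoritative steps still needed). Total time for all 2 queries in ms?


Lookup 1 (cold cache): local + root + TLD + auth = 4 + 40 + 50 + 20 = 114 ms
Lookups 2..2 (TLD NS cached -> skip root; new domain -> still ask TLD and auth): local + TLD + auth = 4 + 50 + 20 = 74 ms each
Remaining 1 lookups: 1 * 74 = 74 ms
Total = 114 + 74 = 188 ms

188


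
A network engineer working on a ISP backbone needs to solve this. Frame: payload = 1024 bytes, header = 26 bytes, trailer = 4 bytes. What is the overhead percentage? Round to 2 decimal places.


Given: payload = 1024 B, header = 26 B, trailer = 4 B
Overhead bytes = header + trailer = 26 + 4 = 30
Total frame = payload + overhead = 1024 + 30 = 1054
Overhead % = 30 / 1054 * 100 = 2.8463% -> 2.85% (2 dp)

2.85


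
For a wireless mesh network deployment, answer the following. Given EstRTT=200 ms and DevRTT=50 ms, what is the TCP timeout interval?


Given: EstRTT = 200 ms, DevRTT = 50 ms
Timeout = EstRTT + 4 * DevRTT
4 * DevRTT = 4 * 50 = 200
Timeout = 200 + 200 = 400 ms

400


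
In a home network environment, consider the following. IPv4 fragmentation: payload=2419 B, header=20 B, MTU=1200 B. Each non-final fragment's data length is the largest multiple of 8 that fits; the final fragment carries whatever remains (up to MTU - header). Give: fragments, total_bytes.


Max data per non-final fragment = floor((MTU - header)/8)*8 = floor((1200 - 20)/8)*8 = floor(1180/8)*8 = 1176 B
Final fragment needs no 8-byte alignment: it can carry up to MTU - header = 1180 B
Non-final fragments needed = ceil((payload - 1180) / 1176) = ceil(1239/1176) = ceil(1.0536) = 2
Number of fragments = 2 + 1 = 3
Fragment sizes (data): 2 * 1176 B + 67 B (last, 67 <= 1180 OK)
Total bytes sent = payload + n_frags * header = 2419 + 3*20 = 2419 + 60 = 2479 B

3, 2479


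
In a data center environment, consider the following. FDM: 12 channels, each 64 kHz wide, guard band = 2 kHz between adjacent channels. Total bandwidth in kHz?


Given: 12 channels, 64 kHz each, guard = 2 kHz
Channel bandwidth = 12 * 64 = 768 kHz
Guard bands = 11 gaps * 2 kHz = 22 kHz
Total = 768 + 22 = 790 kHz

790


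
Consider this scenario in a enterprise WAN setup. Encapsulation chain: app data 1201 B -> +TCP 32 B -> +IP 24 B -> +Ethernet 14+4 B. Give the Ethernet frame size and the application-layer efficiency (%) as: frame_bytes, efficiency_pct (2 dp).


TCP segment = 1201 + 32 = 1233 B
IP packet = 1233 + 24 = 1257 B
Ethernet frame = 1257 + 14 + 4 = 1275 B
Efficiency = app / frame = 1201 / 1275 = 0.941961 = 94.1961% -> 94.20% (2 dp)

1275, 94.20


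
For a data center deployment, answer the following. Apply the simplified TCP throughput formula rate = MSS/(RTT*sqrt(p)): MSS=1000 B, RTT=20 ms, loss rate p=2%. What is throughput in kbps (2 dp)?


Given: MSS = 1000 bytes, RTT = 20 ms, loss = 2%
RTT in seconds = 20 / 1000 = 0.02
Loss rate = 2% = 0.02
sqrt(loss) = sqrt(0.02) = 0.141421356237
Throughput (bytes/s) = 1000 / (0.02 * 0.141421356237) = 353553.3906
Throughput (kbps) = 353553.3906 * 8 / 1000 = 2828.427125 -> 2828.43 kbps (2 dp)

2828.43


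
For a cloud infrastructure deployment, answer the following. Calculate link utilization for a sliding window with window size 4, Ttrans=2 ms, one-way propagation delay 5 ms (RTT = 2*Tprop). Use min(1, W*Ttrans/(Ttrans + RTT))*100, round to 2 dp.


Given: W = 4, Ttrans = 2 ms, RTT = 10 ms (= 2 * Tprop, Tprop = 5 ms)
Cycle time = Ttrans + RTT = 2 + 10 = 12 ms (first packet sent until its ACK returns)
W * Ttrans = 4 * 2 = 8 ms of sending per cycle
W * Ttrans / (Ttrans + RTT) = 8 / 12 = 0.666667
U = min(1, 0.666667) = 0.666667
U% = 66.67%

66.67


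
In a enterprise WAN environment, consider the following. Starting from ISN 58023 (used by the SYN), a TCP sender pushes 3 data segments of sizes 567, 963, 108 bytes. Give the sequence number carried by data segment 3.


The SYN occupies sequence number ISN = 58023, so the first data byte is ISN + 1 = 58024.
SEQ of data segment i = (ISN + 1) + sum of payload sizes of segments 1..i-1.
Segment 1: SEQ = 58024, payload = 567 bytes
Segment 2: SEQ = 58591, payload = 963 bytes
Segment 3: SEQ = 59554, payload = 108 bytes
SEQ of segment 3 = 58024 + 567 + 963 = 59554

59554


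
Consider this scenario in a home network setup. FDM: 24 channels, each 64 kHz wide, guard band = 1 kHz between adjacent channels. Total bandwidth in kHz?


Given: 24 channels, 64 kHz each, guard = 1 kHz
Channel bandwidth = 24 * 64 = 1536 kHz
Guard bands = 23 gaps * 1 kHz = 23 kHz
Total = 1536 + 23 = 1559 kHz

1559


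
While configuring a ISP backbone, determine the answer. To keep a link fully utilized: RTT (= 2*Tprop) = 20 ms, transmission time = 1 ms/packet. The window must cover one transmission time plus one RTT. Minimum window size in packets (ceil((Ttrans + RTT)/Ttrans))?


Given: Ttrans = 1 ms, RTT = 20 ms (= 2 * Tprop, Tprop = 10 ms)
Time until first ACK returns = Ttrans + RTT = 1 + 20 = 21 ms
Need W * Ttrans >= Ttrans + RTT  ->  W >= (Ttrans + RTT) / Ttrans
(Ttrans + RTT) / Ttrans = 21 / 1 = 21
W_min = ceil(21) = 21

21


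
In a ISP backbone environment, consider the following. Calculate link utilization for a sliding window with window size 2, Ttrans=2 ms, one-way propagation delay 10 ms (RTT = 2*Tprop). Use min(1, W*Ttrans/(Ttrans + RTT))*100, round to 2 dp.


Given: W = 2, Ttrans = 2 ms, RTT = 20 ms (= 2 * Tprop, Tprop = 10 ms)
Cycle time = Ttrans + RTT = 2 + 20 = 22 ms (first packet sent until its ACK returns)
W * Ttrans = 2 * 2 = 4 ms of sending per cycle
W * Ttrans / (Ttrans + RTT) = 4 / 22 = 0.181818
U = min(1, 0.181818) = 0.181818
U% = 18.18%

18.18


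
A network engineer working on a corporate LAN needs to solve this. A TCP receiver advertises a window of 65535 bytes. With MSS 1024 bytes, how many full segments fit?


Given: RWND = 65535 bytes, MSS = 1024 bytes
Full segments = floor(RWND / MSS)
Full segments = floor(65535 / 1024)
Full segments = floor(63.999) = 63

63


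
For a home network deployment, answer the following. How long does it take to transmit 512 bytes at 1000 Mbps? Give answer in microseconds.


Given: packet = 512 bytes, bandwidth = 1000 Mbps
Packet in bits = 512 * 8 = 4096 bits
Bandwidth = 1000 * 10^6 = 1000000000 bps
Time = 4096 / 1000000000 seconds
Time in us = 4096 * 10^6 / 1000000000 = 4.096

4.096


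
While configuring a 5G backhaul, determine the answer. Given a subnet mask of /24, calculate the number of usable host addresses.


Given: subnet mask /24
Host bits = 32 - 24 = 8
Total addresses = 2^8 = 256
Usable hosts = 256 - 2 (network + broadcast) = 254

254


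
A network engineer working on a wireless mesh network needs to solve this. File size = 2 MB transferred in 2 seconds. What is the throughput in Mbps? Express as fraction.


Given: file = 2 MB, time = 2 s
File in Mb = 2 * 8 = 16 Mb
Throughput = 16 / 2 Mbps
Throughput = 8 Mbps

8


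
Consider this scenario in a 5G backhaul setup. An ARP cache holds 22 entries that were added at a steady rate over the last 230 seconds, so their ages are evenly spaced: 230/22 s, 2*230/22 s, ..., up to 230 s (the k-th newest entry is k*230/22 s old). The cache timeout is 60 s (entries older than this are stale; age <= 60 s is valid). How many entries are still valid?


Ages are k * 230/22 s for k = 1..22 (spacing = 10.4545 s).
Entry k is valid iff k * 230/22 <= 60 iff k <= 22 * 60 / 230 = 5.7391
n_valid = floor(5.7391) = 5
(n_stale = 22 - 5 = 17)

5


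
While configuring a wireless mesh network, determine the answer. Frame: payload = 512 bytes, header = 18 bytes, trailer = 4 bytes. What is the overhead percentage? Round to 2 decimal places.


Given: payload = 512 B, header = 18 B, trailer = 4 B
Overhead bytes = header + trailer = 18 + 4 = 22
Total frame = payload + overhead = 512 + 22 = 534
Overhead % = 22 / 534 * 100 = 4.1199% -> 4.12% (2 dp)

4.12


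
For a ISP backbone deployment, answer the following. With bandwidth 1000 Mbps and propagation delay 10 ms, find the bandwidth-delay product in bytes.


Given: bandwidth = 1000 Mbps, delay = 10 ms
BDP in bits = 1000 * 10^6 * 10 / 1000
BDP in bits = 10000000
BDP in bytes = 10000000 / 8 = 1250000

1250000
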